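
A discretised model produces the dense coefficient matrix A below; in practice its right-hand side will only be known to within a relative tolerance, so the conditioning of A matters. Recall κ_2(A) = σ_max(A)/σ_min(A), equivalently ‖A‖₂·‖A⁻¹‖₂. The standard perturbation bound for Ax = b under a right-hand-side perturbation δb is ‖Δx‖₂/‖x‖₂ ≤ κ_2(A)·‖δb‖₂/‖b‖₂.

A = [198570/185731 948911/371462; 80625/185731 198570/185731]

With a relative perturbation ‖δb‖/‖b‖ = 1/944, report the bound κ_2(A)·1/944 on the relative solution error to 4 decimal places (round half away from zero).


0.2794

AᵀA = [271777725/204118369 652203165/204118369; 652203165/204118369 6261256009/816473476]; tr = 43481461/4831204, det = 5625/4831204
char-poly roots: 9 and 625/4831204
κ_2(A) = √(λ_max/λ_min) = √(9 / (625/4831204)) = 263.7600
perturbation bound = 263.7600·1/944 = 0.2794


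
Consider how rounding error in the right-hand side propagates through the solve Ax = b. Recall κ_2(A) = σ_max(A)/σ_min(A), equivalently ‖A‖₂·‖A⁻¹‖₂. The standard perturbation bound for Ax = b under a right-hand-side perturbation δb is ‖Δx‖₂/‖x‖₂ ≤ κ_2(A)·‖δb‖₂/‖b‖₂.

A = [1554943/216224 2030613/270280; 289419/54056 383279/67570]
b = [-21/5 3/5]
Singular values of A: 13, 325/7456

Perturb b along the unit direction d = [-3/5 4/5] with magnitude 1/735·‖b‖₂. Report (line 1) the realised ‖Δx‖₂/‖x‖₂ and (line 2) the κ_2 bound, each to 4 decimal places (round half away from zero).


σ_max = 13, σ_min = 325/7456
condition number: 13 ÷ (325/7456) = 298.2400
bound on ‖Δx‖/‖x‖: κ·ε = 298.2400·1/735 = 0.4058
solve Ax = b  →  x = [-49.9977 47.2981]
‖b‖₂ = 4.2426 and ‖x‖₂ = 68.8250
Δx = A⁻¹·δb where δb = 1/735·4.2426·d; ‖Δx‖ = 0.1324
dividing the unrounded norms, ‖Δx‖/‖x‖ = 0.0019
tightness: 0.0019 against a bound of 0.4058 (unrounded ratio ≈ 0.0047)

0.0019
0.4058


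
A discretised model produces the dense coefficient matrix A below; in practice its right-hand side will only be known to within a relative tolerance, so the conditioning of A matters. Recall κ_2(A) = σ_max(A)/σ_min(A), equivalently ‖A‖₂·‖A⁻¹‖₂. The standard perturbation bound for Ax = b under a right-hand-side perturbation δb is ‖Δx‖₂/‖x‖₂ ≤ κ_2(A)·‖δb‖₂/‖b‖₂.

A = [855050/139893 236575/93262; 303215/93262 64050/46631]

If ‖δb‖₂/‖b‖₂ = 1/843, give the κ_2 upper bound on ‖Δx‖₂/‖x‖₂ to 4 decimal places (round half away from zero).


0.4505

M = AᵀA = [12982339225/270865764 450772000/22572147; 450772000/22572147 250440625/30096196]. tr(M)=45077825/801378, det(M)=15625/712336
λ_max, λ_min = (45077825/801378 ± √507988489960000/160551674721)/2 = 225/4, 625/1602756
σ_max=√(225/4)=(15/2), σ_min=√(625/1602756)=(25/1266) → κ = 379.8000
perturbation bound = 379.8000·1/843 = 0.4505


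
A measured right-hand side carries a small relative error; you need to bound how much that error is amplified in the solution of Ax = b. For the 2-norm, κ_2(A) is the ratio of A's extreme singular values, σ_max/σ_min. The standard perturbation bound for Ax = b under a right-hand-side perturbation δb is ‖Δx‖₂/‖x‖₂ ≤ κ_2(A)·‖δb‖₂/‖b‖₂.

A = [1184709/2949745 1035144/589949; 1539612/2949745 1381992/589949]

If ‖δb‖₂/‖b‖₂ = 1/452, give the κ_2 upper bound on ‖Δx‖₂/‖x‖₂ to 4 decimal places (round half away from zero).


form AᵀA = [150957621009/348039822601 670815176040/348039822601; 670815176040/348039822601 2981424988800/348039822601] with trace 1863404289/207043321 and determinant 129600/207043321
char-poly roots: 9 and 14400/207043321
κ_2(A) = √(λ_max/λ_min) = √(9 / (14400/207043321)) = 359.7250
perturbation bound = 359.7250·1/452 = 0.7959

0.7959


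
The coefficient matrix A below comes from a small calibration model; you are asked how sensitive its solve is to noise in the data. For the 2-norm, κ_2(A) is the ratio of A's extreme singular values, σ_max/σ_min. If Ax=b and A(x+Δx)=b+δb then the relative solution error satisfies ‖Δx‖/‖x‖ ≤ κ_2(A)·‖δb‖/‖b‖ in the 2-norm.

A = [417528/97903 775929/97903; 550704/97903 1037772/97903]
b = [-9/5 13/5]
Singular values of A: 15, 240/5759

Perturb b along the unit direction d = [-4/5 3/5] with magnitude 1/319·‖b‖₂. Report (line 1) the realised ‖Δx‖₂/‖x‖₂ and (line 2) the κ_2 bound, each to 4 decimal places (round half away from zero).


largest singular value 15, smallest 240/5759
κ_2(A) = 15 / (240/5759) = 359.9375
κ_2(A)·‖δb‖/‖b‖ = 1.1283
solve Ax = b  →  x = [-63.4870 33.9353]
‖b‖₂ = 3.1623 and ‖x‖₂ = 71.9875
δb = ε·‖b‖·d = [-0.0079 0.0059]; solving A·Δx = δb gives ‖Δx‖ = 0.2379
relative error = 0.0033
so the bound overstates the realised error by a factor of ≈ 341.4668 (computed from the unrounded values)

0.0033
1.1283


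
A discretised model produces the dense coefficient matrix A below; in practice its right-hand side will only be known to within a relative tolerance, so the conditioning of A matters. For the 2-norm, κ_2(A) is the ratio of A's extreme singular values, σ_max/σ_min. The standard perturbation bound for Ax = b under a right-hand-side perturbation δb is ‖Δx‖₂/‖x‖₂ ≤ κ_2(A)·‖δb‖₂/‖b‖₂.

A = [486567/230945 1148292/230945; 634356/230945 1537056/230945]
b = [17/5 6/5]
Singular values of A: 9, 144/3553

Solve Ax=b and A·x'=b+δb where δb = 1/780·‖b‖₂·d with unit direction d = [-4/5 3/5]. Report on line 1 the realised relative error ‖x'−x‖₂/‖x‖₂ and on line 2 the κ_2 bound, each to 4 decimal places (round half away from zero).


0.0023
0.2847

σ_max = 9, σ_min = 144/3553
κ_2(A) = 9 / (144/3553) = 222.0625
perturbation bound = 222.0625·1/780 = 0.2847
solve Ax = b  →  x = [45.6795 -18.6720]
2-norm of b is 3.6056; of x, 49.3483
Δx = A⁻¹·δb where δb = 1/780·3.6056·d; ‖Δx‖ = 0.1141
dividing the unrounded norms, ‖Δx‖/‖x‖ = 0.0023
realised/bound (from unrounded values) ≈ 0.0081


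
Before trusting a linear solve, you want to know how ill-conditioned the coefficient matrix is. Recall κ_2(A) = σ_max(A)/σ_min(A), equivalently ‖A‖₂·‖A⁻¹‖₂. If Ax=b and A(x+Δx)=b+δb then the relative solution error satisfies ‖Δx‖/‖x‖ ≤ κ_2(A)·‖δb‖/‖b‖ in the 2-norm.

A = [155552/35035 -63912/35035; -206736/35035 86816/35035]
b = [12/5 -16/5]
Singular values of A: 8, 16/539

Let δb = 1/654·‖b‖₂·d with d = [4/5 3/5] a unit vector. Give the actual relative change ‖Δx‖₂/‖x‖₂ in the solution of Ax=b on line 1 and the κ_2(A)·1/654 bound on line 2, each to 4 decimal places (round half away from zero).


0.4121
0.4121

largest singular value 8, smallest 16/539
κ_2(A) = 8 / (16/539) = 269.5000
perturbation bound = 269.5000·1/654 = 0.4121
solve Ax = b  →  x = [0.4615 -0.1923]
‖b‖₂ = 4.0000 and ‖x‖₂ = 0.5000
Δx = A⁻¹·δb where δb = 1/654·4.0000·d; ‖Δx‖ = 0.2060
realised ‖Δx‖/‖x‖ = 0.4121
tightness: 0.4121 against a bound of 0.4121; the bound is attained (ratio 1)


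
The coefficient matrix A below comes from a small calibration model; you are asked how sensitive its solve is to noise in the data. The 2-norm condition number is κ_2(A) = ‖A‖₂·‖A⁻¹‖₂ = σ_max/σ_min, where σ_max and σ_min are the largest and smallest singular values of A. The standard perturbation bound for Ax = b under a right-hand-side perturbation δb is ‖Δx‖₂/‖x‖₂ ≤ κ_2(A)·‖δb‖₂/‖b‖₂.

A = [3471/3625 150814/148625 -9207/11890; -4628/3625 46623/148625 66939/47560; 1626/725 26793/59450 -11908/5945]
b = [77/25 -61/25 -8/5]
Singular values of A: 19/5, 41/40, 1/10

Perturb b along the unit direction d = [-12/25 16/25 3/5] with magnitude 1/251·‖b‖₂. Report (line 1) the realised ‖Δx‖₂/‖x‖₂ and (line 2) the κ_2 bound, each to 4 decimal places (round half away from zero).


0.0042
0.1514

from the listed singular values, σ₁ = 19/5, σ_n = 1/10
κ_2(A) = (19/5) / (1/10) = 38.0000
κ_2(A)·‖δb‖/‖b‖ = 0.1514
solve Ax = b  →  x = [-27.3956 7.3499 -28.2219]
2-norm of b is 4.2426; of x, 40.0128
Δx = A⁻¹·δb where δb = 1/251·4.2426·d; ‖Δx‖ = 0.1690
relative error = 0.0042
tightness: 0.0042 against a bound of 0.1514 (unrounded ratio ≈ 0.0279)


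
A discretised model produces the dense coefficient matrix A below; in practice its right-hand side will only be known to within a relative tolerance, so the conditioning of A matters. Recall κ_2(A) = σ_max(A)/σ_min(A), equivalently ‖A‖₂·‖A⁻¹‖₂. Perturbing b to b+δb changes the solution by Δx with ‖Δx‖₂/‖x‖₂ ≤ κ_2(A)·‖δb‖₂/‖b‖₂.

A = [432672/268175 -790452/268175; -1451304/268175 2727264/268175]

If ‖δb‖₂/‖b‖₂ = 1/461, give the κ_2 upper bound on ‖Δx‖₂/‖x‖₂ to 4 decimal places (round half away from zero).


0.6844

M = AᵀA = [215857728/6768737 -404714880/6768737; -404714880/6768737 758850192/6768737]. tr(M)=57335760/398161, det(M)=82944/398161
solving λ² − 57335760/398161·λ + 82944/398161 = 0 gives λ = 144, 576/398161
κ_2(A) = √(λ_max/λ_min) = √(144 / (576/398161)) = 315.5000
worst-case relative error ≤ 315.5000 × 1/461 = 0.6844


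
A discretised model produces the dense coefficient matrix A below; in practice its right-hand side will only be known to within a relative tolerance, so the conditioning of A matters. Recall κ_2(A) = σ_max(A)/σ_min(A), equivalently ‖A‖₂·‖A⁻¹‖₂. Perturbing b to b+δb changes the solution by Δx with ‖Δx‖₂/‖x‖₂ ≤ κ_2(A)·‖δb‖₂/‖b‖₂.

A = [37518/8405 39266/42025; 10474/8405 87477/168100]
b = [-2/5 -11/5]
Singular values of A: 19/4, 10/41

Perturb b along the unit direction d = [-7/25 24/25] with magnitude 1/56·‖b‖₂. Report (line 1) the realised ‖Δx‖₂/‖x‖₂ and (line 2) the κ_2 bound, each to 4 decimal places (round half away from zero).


from the listed singular values, σ₁ = 19/4, σ_n = 10/41
κ = σ_max/σ_min = (19/4)/(10/41) = 19.4750
perturbation bound = 19.4750·1/56 = 0.3478
solve Ax = b  →  x = [1.5946 -8.0462]
‖b‖ = 2.2361, ‖x‖ = 8.2027
with δb = [-0.0112 0.0383], A·Δx = δb → ‖Δx‖ = 0.1637
realised ‖Δx‖/‖x‖ = 0.0200
tightness: 0.0200 against a bound of 0.3478 (unrounded ratio ≈ 0.0574)

0.0200
0.3478


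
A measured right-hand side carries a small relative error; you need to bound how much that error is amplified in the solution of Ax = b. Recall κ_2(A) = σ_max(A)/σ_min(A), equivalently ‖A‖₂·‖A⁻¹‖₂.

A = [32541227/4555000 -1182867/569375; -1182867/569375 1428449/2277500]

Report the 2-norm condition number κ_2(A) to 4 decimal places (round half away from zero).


364.4000

form AᵀA = [1837565779849/33196840000 -66994038279/4149605000; -66994038279/4149605000 39083609569/8299210000] with trace 3190240349/53114944 and determinant 23088025/849839104
eigenvalues of AᵀA: λ = (tr ± √(tr²−4·det))/2 = 961/16, 24025/53114944
κ_2(A) = √(λ_max/λ_min) = √((961/16) / (24025/53114944)) = 364.4000


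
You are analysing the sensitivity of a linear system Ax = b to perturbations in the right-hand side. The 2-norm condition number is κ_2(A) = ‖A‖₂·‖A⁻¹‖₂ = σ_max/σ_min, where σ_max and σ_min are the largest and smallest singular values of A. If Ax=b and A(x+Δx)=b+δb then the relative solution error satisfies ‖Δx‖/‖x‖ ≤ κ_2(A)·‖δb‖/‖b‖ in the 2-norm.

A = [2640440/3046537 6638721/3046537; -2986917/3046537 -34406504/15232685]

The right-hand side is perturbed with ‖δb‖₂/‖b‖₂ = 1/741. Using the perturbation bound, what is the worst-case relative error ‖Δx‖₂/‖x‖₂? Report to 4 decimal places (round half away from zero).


AᵀA = [1453726933/848933293 17416545696/4244666465; 17416545696/4244666465 209057251477/21223332325]; tr = 18876955754/1632564025, det = 2088025/65302561
λ_max, λ_min = (18876955754/1632564025 ± √355998575088643646016/2665265295724200625)/2 = 289/25, 180625/65302561
κ_2(A) = √(λ_max/λ_min) = √((289/25) / (180625/65302561)) = 64.6480
perturbation bound = 64.6480·1/741 = 0.0872

0.0872


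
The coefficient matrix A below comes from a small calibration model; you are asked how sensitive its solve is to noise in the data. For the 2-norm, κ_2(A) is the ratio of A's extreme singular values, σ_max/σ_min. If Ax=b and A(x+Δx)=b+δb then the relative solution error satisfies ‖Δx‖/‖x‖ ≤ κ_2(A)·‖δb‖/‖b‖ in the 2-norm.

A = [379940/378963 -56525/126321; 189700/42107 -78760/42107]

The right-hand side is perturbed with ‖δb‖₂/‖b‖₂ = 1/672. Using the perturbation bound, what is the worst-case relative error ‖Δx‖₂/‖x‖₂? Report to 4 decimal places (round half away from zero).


form AᵀA = [139991200/6571773 -19442500/2190591; -19442500/2190591 2700925/730197] with trace 12638425/505521 and determinant 10000/505521
solving λ² − 12638425/505521·λ + 10000/505521 = 0 gives λ = 25, 400/505521
κ = σ_max/σ_min = 5/(20/711) = 177.7500
κ_2(A)·‖δb‖/‖b‖ = 0.2645

0.2645


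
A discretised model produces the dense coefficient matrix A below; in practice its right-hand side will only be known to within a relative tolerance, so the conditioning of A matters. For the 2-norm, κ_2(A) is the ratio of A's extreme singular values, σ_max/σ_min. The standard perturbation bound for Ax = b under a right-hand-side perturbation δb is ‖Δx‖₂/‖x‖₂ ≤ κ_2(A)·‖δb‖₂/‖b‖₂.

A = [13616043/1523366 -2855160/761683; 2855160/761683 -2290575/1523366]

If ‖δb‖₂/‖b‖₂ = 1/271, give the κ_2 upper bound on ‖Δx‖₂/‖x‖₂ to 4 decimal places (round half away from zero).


form AᵀA = [1289966754321/13731621124 -134366684760/3432905281; -134366684760/3432905281 223991055225/13731621124] with trace 4479165117/40626098 and determinant 121550625/325008784
λ_max, λ_min = (4479165117/40626098 ± √5015112770387004516/412619959676401)/2 = 441/4, 275625/81252196
κ = σ_max/σ_min = (21/2)/(525/9014) = 180.2800
worst-case relative error ≤ 180.2800 × 1/271 = 0.6652

0.6652


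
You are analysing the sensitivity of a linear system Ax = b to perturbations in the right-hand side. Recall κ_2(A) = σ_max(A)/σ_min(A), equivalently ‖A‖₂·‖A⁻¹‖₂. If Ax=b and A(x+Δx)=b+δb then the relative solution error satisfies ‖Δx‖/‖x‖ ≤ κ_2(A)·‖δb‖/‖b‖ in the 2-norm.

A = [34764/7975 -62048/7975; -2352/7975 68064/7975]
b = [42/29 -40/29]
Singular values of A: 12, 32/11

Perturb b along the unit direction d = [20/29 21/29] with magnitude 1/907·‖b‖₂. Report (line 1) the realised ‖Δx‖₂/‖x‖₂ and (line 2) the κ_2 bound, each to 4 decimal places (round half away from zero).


0.0045
0.0045

from the listed singular values, σ₁ = 12, σ_n = 32/11
condition number: 12 ÷ (32/11) = 4.1250
worst-case relative error ≤ 4.1250 × 1/907 = 0.0045
solve Ax = b  →  x = [0.0467 -0.1600]
2-norm of b is 2.0000; of x, 0.1667
δb = ε·‖b‖·d = [0.0015 0.0016]; solving A·Δx = δb gives ‖Δx‖ = 0.0008
relative error = 0.0045
realised/bound = 1 exactly: the bound is attained for this b and d


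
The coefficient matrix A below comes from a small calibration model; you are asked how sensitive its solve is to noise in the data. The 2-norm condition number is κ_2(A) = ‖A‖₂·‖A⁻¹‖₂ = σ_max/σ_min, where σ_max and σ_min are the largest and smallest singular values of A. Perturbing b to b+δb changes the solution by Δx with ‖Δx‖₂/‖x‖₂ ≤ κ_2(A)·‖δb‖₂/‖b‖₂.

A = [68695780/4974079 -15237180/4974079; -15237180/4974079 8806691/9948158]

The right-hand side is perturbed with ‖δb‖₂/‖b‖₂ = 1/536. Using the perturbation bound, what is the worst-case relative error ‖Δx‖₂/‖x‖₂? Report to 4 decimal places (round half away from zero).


0.1380

AᵀA = [2945438336800/14718299761 -662596390890/14718299761; -662596390890/14718299761 598598705401/58873199044]; tr = 7364873321/35022724, det = 70728100/8755681
λ_max, λ_min = (7364873321/35022724 ± √54201725582772058641/1226591196380176)/2 = 841/4, 336400/8755681
κ_2(A) = √(λ_max/λ_min) = √((841/4) / (336400/8755681)) = 73.9750
perturbation bound = 73.9750·1/536 = 0.1380


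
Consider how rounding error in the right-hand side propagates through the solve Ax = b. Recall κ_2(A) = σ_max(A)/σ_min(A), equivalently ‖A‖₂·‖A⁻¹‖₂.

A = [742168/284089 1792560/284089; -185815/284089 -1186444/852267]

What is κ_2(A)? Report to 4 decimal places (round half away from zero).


AᵀA = [348209729/48011041 2505414100/144033123; 2505414100/144033123 18041101456/432099369]; tr = 125295793/2556801, det = 614656/2556801
char-poly roots: 49 and 12544/2556801
κ = σ_max/σ_min = 7/(112/1599) = 99.9375

99.9375


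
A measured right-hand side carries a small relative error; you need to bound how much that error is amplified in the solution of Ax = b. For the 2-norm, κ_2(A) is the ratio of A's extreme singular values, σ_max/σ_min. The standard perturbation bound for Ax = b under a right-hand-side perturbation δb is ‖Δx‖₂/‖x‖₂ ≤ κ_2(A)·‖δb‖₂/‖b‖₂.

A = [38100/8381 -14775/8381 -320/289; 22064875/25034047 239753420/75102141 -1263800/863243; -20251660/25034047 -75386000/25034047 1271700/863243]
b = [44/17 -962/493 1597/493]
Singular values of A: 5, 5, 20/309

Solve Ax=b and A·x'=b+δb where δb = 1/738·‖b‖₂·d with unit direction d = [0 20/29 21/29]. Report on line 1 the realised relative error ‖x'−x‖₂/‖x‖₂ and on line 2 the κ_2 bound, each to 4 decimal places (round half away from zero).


0.0062
0.1047

σ_max = 5, σ_min = 20/309
κ = σ_max/σ_min = 5/(20/309) = 77.2500
bound on ‖Δx‖/‖x‖: κ·ε = 77.2500·1/738 = 0.1047
solve Ax = b  →  x = [5.5611 4.1915 13.8206]
‖b‖ = 4.5826, ‖x‖ = 15.4759
Δx = A⁻¹·δb where δb = 1/738·4.5826·d; ‖Δx‖ = 0.0959
dividing the unrounded norms, ‖Δx‖/‖x‖ = 0.0062
tightness: 0.0062 against a bound of 0.1047 (unrounded ratio ≈ 0.0592)


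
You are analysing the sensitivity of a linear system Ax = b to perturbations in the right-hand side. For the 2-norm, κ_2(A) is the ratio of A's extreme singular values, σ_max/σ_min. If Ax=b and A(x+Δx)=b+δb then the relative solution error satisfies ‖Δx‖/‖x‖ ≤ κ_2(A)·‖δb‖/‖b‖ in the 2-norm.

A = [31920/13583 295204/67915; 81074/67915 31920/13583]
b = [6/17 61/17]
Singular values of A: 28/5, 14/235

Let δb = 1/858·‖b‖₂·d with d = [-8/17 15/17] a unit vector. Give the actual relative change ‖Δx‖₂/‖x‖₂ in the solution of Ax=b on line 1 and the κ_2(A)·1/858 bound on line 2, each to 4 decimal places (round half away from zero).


0.0014
0.1096

largest singular value 28/5, smallest 14/235
κ_2(A) = (28/5) / (14/235) = 94.0000
bound on ‖Δx‖/‖x‖: κ·ε = 94.0000·1/858 = 0.1096
solve Ax = b  →  x = [-44.2647 24.0126]
‖b‖ = 3.6056, ‖x‖ = 50.3584
re-solving with b+δb shifts x by Δx of norm 0.0705
realised ‖Δx‖/‖x‖ = 0.0014
realised/bound (from unrounded values) ≈ 0.0128


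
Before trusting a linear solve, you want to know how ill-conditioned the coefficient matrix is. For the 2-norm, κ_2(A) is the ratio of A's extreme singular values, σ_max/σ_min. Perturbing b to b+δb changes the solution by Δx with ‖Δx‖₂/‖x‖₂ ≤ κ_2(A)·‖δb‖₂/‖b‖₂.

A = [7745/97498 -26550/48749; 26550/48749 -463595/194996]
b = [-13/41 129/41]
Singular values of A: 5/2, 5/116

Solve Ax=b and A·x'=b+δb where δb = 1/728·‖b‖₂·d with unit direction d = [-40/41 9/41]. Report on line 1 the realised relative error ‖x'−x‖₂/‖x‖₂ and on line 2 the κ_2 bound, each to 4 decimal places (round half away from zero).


largest singular value 5/2, smallest 5/116
condition number: (5/2) ÷ (5/116) = 58.0000
κ_2(A)·‖δb‖/‖b‖ = 0.0797
solve Ax = b  →  x = [22.8976 3.9220]
2-norm of b is 3.1623; of x, 23.2310
δb = ε·‖b‖·d = [-0.0042 0.0010]; solving A·Δx = δb gives ‖Δx‖ = 0.1008
relative error = 0.0043
realised/bound (from unrounded values) ≈ 0.0544

0.0043
0.0797


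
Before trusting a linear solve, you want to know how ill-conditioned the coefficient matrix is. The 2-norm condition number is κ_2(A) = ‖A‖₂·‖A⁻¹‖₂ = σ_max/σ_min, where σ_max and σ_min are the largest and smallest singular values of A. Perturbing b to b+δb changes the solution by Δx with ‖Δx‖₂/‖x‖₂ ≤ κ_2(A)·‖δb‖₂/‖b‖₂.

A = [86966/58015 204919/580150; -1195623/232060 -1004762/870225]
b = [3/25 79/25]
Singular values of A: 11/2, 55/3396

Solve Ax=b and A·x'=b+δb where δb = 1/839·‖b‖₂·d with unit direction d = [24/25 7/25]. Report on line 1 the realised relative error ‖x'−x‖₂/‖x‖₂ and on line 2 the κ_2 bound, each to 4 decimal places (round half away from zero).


0.0038
0.4048

σ_max = 11/2, σ_min = 55/3396
κ = σ_max/σ_min = (11/2)/(55/3396) = 339.6000
κ_2(A)·‖δb‖/‖b‖ = 0.4048
solve Ax = b  →  x = [-14.0860 60.1197]
‖b‖ = 3.1623, ‖x‖ = 61.7479
Δx = A⁻¹·δb where δb = 1/839·3.1623·d; ‖Δx‖ = 0.2327
relative error = 0.0038
realised/bound (from unrounded values) ≈ 0.0093


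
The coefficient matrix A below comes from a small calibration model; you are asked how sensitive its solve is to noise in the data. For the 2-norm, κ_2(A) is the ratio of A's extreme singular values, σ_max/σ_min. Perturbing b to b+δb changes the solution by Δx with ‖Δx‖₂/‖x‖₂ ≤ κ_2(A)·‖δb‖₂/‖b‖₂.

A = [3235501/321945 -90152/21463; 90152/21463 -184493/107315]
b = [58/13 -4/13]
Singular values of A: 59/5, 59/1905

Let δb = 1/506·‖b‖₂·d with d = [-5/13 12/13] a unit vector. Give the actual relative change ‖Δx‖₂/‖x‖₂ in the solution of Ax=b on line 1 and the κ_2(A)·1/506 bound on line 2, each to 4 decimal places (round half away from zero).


0.0044
0.7530

σ_max = 59/5, σ_min = 59/1905
κ = σ_max/σ_min = (59/5)/(59/1905) = 381.0000
bound on ‖Δx‖/‖x‖: κ·ε = 381.0000·1/506 = 0.7530
solve Ax = b  →  x = [-24.5241 -59.7392]
‖b‖₂ = 4.4721 and ‖x‖₂ = 64.5772
re-solving with b+δb shifts x by Δx of norm 0.2854
relative error = 0.0044
so the bound overstates the realised error by a factor of ≈ 170.3907 (computed from the unrounded values)


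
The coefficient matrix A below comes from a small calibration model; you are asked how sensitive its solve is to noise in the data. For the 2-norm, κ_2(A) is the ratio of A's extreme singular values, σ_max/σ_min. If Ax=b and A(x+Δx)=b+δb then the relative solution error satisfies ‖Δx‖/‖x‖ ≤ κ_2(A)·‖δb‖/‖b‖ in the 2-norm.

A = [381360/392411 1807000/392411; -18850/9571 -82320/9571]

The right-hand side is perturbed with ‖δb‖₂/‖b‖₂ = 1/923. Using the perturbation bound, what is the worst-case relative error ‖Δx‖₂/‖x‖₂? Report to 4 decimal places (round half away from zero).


form AᵀA = [2570008900/532824889 11410308000/532824889; 11410308000/532824889 50715169600/532824889] with trace 31698500/316969 and determinant 160000/316969
λ_max, λ_min = (31698500/316969 ± √1004592042090000/100469346961)/2 = 100, 1600/316969
σ_max=√100=10, σ_min=√(1600/316969)=(40/563) → κ = 140.7500
κ_2(A)·‖δb‖/‖b‖ = 0.1525

0.1525


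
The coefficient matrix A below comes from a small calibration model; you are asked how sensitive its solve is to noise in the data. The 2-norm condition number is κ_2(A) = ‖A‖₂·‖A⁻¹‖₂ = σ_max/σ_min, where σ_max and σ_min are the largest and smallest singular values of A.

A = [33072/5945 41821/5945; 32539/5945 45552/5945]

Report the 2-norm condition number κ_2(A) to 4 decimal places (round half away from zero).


AᵀA = [511901/8405 681408/8405; 681408/8405 909389/8405]; tr = 284258/1681, det = 28561/1681
solving λ² − 284258/1681·λ + 28561/1681 = 0 gives λ = 169, 169/1681
κ = σ_max/σ_min = 13/(13/41) = 41.0000

41.0000


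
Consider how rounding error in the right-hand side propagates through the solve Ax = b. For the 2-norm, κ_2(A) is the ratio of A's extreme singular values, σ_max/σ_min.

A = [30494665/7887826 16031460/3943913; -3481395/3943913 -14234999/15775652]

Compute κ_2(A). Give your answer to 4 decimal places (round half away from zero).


M = AᵀA = [582037500325/37012372996 611127697005/37012372996; 611127697005/37012372996 2566780816321/148049491984]. tr(M)=5820369581/176039824, det(M)=6996025/704159296
solving λ² − 5820369581/176039824·λ + 6996025/704159296 = 0 gives λ = 529/16, 13225/44009956
so κ_2 = √((529/16) / (13225/44009956)) = 331.7000

331.7000


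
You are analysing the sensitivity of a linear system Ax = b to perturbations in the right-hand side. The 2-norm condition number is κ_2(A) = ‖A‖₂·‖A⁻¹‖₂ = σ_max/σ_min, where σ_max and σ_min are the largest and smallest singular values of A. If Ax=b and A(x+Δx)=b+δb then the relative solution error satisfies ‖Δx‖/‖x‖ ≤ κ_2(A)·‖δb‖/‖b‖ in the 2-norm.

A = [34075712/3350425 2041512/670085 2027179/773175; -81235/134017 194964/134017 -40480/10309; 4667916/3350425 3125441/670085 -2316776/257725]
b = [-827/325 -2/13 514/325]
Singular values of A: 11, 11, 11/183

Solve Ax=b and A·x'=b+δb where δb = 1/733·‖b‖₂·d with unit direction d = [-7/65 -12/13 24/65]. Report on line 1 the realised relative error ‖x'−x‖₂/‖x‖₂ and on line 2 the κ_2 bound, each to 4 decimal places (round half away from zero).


σ_max = 11, σ_min = 11/183
κ_2(A) = 11 / (11/183) = 183.0000
worst-case relative error ≤ 183.0000 × 1/733 = 0.2497
solve Ax = b  →  x = [-6.1011 14.1700 6.2308]
2-norm of b is 3.0000; of x, 16.6384
with δb = [-0.0004 -0.0038 0.0015], A·Δx = δb → ‖Δx‖ = 0.0681
dividing the unrounded norms, ‖Δx‖/‖x‖ = 0.0041
realised/bound (from unrounded values) ≈ 0.0164

0.0041
0.2497


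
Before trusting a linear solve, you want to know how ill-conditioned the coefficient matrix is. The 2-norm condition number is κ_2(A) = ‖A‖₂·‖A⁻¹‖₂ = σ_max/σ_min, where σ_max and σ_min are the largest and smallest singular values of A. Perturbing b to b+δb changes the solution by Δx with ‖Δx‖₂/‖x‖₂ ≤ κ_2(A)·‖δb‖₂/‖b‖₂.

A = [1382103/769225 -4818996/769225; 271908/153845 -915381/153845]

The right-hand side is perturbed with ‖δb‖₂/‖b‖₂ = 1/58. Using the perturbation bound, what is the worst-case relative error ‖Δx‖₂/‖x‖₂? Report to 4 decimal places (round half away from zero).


3.6586

AᵀA = [4469153049/703575625 -15318471168/703575625; -15318471168/703575625 52521738201/703575625]; tr = 91185426/1125721, det = 164025/1125721
solving λ² − 91185426/1125721·λ + 164025/1125721 = 0 gives λ = 81, 2025/1125721
κ = σ_max/σ_min = 9/(45/1061) = 212.2000
bound on ‖Δx‖/‖x‖: κ·ε = 212.2000·1/58 = 3.6586


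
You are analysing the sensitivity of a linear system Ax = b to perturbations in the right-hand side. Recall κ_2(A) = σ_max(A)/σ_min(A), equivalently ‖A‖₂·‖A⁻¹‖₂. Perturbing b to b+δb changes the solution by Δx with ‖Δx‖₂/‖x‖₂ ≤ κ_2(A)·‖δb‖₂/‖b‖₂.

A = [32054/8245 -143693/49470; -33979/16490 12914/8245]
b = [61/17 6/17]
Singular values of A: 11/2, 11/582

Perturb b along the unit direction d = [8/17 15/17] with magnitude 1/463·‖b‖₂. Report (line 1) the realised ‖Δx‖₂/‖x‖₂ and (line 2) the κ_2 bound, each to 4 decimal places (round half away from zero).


σ_max = 11/2, σ_min = 11/582
κ_2(A) = (11/2) / (11/582) = 291.0000
bound on ‖Δx‖/‖x‖: κ·ε = 291.0000·1/463 = 0.6285
solve Ax = b  →  x = [63.9273 84.3273]
‖b‖ = 3.6056, ‖x‖ = 105.8196
with δb = [0.0037 0.0069], A·Δx = δb → ‖Δx‖ = 0.4120
relative error = 0.0039
so the bound overstates the realised error by a factor of ≈ 161.4199 (computed from the unrounded values)

0.0039
0.6285


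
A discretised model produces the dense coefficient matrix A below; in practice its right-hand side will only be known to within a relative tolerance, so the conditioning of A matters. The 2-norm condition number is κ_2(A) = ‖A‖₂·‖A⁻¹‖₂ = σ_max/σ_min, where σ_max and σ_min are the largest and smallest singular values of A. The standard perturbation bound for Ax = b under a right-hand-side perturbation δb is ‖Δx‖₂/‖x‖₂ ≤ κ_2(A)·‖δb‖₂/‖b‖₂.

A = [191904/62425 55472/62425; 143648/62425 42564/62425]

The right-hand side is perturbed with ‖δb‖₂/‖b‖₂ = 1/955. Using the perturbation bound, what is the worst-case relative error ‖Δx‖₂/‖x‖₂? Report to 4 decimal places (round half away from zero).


form AᵀA = [11492378624/779376125 3351906432/779376125; 3351906432/779376125 977767376/779376125] with trace 99761168/6235009 and determinant 16384/6235009
λ_max, λ_min = (99761168/6235009 ± √9951882023174400/38875337230081)/2 = 16, 1024/6235009
κ_2(A) = √(λ_max/λ_min) = √(16 / (1024/6235009)) = 312.1250
perturbation bound = 312.1250·1/955 = 0.3268

0.3268


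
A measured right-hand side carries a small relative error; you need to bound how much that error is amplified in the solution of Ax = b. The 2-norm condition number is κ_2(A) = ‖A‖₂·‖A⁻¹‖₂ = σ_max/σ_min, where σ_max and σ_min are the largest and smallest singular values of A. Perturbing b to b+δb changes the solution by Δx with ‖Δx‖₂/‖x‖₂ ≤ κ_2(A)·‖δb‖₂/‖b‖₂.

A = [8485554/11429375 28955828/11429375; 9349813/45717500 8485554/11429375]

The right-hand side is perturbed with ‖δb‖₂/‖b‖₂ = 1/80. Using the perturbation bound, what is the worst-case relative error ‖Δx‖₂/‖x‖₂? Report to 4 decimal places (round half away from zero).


M = AᵀA = [1983188848201/3344143690000 849730649229/418017961250; 849730649229/418017961250 1456711362964/209008980625]. tr(M)=40464913049/5350629904, det(M)=366025/334414369
λ_max, λ_min = (40464913049/5350629904 ± √1637283846347251334001/28629240369579049216)/2 = 121/16, 48400/334414369
so κ_2 = √((121/16) / (48400/334414369)) = 228.5875
bound on ‖Δx‖/‖x‖: κ·ε = 228.5875·1/80 = 2.8573

2.8573


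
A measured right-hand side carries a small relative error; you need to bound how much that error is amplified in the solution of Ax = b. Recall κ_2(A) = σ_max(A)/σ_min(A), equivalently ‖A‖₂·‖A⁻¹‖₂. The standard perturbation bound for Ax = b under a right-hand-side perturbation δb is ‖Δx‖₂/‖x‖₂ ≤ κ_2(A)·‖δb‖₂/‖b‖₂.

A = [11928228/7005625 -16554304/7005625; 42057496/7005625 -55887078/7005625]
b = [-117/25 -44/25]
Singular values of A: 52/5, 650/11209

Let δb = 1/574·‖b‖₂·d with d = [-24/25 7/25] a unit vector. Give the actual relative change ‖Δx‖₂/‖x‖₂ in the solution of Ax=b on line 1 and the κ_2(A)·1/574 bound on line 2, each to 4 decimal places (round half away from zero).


largest singular value 52/5, smallest 650/11209
κ = σ_max/σ_min = (52/5)/(650/11209) = 179.3440
κ_2(A)·‖δb‖/‖b‖ = 0.3124
solve Ax = b  →  x = [55.0097 41.6178]
‖b‖₂ = 5.0000 and ‖x‖₂ = 68.9791
with δb = [-0.0084 0.0024], A·Δx = δb → ‖Δx‖ = 0.1502
realised ‖Δx‖/‖x‖ = 0.0022
tightness: 0.0022 against a bound of 0.3124 (unrounded ratio ≈ 0.0070)

0.0022
0.3124


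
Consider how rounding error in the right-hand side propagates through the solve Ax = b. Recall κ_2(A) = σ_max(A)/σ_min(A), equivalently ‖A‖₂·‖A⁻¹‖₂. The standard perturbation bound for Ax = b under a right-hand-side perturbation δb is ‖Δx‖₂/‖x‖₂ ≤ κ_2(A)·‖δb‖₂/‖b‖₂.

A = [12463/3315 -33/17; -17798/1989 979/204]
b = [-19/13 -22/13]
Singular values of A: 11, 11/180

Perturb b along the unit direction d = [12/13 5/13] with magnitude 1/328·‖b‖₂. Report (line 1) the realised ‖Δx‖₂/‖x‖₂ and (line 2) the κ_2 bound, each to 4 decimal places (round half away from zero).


σ_max = 11, σ_min = 11/180
κ_2(A) = 11 / (11/180) = 180.0000
perturbation bound = 180.0000·1/328 = 0.5488
solve Ax = b  →  x = [-15.3209 -28.9198]
2-norm of b is 2.2361; of x, 32.7274
Δx = A⁻¹·δb where δb = 1/328·2.2361·d; ‖Δx‖ = 0.1116
relative error = 0.0034
so the bound overstates the realised error by a factor of ≈ 160.9975 (computed from the unrounded values)

0.0034
0.5488


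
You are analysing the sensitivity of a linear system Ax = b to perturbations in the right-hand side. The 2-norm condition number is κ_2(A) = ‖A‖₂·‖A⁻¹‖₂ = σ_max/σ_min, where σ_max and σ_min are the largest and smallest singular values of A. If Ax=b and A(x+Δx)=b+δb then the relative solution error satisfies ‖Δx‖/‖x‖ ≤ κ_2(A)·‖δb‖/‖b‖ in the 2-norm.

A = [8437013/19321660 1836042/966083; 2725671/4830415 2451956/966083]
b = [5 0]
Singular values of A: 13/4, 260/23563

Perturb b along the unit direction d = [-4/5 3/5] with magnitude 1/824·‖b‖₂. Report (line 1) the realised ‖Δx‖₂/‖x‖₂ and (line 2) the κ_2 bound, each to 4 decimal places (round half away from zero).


0.0015
0.3574

from the listed singular values, σ₁ = 13/4, σ_n = 260/23563
condition number: (13/4) ÷ (260/23563) = 294.5375
κ_2(A)·‖δb‖/‖b‖ = 0.3574
solve Ax = b  →  x = [353.8687 -78.6743]
2-norm of b is 5.0000; of x, 362.5089
re-solving with b+δb shifts x by Δx of norm 0.5499
realised ‖Δx‖/‖x‖ = 0.0015
tightness: 0.0015 against a bound of 0.3574 (unrounded ratio ≈ 0.0042)


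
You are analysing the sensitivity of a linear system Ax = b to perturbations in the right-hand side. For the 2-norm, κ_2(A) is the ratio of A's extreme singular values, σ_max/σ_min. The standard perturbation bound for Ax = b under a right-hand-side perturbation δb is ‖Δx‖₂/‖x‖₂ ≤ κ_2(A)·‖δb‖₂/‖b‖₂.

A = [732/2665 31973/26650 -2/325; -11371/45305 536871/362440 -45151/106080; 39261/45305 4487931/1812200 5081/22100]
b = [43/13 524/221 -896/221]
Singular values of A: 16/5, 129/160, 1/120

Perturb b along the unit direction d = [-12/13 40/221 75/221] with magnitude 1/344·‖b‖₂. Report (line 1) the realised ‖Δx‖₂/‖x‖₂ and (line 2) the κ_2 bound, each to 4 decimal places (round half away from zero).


0.0042
1.1163

largest singular value 16/5, smallest 1/120
condition number: (16/5) ÷ (1/120) = 384.0000
bound on ‖Δx‖/‖x‖: κ·ε = 384.0000·1/344 = 1.1163
solve Ax = b  →  x = [277.0348 -62.6531 -386.9767]
‖b‖ = 5.7446, ‖x‖ = 480.0257
with δb = [-0.0154 0.0030 0.0057], A·Δx = δb → ‖Δx‖ = 2.0039
realised ‖Δx‖/‖x‖ = 0.0042
so the bound overstates the realised error by a factor of ≈ 267.3976 (computed from the unrounded values)


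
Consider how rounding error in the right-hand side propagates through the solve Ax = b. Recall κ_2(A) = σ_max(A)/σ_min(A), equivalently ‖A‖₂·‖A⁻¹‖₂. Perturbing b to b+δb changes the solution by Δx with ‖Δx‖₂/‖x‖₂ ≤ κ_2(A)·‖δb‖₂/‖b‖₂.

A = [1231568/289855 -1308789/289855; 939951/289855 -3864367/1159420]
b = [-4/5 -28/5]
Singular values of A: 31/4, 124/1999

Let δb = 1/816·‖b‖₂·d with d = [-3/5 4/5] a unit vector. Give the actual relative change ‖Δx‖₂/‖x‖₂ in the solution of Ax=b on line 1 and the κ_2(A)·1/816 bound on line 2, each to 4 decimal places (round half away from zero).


σ_max = 31/4, σ_min = 124/1999
condition number: (31/4) ÷ (124/1999) = 124.9375
bound on ‖Δx‖/‖x‖: κ·ε = 124.9375·1/816 = 0.1531
solve Ax = b  →  x = [-47.0512 -44.0979]
‖b‖₂ = 5.6569 and ‖x‖₂ = 64.4859
with δb = [-0.0042 0.0055], A·Δx = δb → ‖Δx‖ = 0.1118
relative error = 0.0017
so the bound overstates the realised error by a factor of ≈ 88.3470 (computed from the unrounded values)

0.0017
0.1531


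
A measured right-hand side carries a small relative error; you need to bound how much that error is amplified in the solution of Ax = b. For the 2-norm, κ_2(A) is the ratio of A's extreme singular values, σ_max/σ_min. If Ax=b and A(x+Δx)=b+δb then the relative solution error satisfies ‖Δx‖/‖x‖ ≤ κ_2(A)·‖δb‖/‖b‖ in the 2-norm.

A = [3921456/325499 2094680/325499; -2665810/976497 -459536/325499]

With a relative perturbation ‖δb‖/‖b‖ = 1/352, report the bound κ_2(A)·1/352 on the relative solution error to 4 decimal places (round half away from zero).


0.9950

form AᵀA = [86559724804/567249489 15388234400/189083163; 15388234400/189083163 2735786816/63027721] with trace 384712132/1962801 and determinant 614656/1962801
solving λ² − 384712132/1962801·λ + 614656/1962801 = 0 gives λ = 196, 3136/1962801
so κ_2 = √(196 / (3136/1962801)) = 350.2500
bound on ‖Δx‖/‖x‖: κ·ε = 350.2500·1/352 = 0.9950


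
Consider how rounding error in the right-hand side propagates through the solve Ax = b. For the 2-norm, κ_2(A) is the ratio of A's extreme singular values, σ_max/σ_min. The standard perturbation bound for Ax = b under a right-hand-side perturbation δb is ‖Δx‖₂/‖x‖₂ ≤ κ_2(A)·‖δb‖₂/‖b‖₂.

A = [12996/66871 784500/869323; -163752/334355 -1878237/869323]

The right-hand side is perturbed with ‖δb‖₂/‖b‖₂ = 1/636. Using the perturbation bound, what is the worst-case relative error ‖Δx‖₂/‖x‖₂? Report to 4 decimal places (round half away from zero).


0.4103

M = AᵀA = [31037117904/111793266025 27580144248/22358653205; 27580144248/22358653205 24516062001/4471730641]. tr(M)=383068809/66504025, det(M)=1296/2660161
λ_max, λ_min = (383068809/66504025 ± √146733093507038481/4422785341200625)/2 = 144/25, 225/2660161
κ = σ_max/σ_min = (12/5)/(15/1631) = 260.9600
perturbation bound = 260.9600·1/636 = 0.4103


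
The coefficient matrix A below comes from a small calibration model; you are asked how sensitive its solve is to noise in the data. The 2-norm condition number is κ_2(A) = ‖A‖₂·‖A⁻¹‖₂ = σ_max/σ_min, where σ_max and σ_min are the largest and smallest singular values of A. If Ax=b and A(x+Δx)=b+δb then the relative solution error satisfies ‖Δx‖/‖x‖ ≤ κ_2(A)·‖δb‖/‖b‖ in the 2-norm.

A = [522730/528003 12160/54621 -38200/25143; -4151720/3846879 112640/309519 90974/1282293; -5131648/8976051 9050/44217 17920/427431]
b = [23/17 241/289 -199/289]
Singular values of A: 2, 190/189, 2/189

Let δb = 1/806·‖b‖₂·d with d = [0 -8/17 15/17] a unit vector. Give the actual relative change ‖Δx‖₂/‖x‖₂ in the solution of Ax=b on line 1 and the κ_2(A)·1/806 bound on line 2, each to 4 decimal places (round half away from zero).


σ_max = 2, σ_min = 2/189
κ = σ_max/σ_min = 2/(2/189) = 189.0000
bound on ‖Δx‖/‖x‖: κ·ε = 189.0000·1/806 = 0.2345
solve Ax = b  →  x = [-30.9126 -82.9142 -33.1832]
2-norm of b is 1.7321; of x, 94.5066
with δb = [0.0000 -0.0010 0.0019], A·Δx = δb → ‖Δx‖ = 0.2031
realised ‖Δx‖/‖x‖ = 0.0021
realised/bound (from unrounded values) ≈ 0.0092

0.0021
0.2345


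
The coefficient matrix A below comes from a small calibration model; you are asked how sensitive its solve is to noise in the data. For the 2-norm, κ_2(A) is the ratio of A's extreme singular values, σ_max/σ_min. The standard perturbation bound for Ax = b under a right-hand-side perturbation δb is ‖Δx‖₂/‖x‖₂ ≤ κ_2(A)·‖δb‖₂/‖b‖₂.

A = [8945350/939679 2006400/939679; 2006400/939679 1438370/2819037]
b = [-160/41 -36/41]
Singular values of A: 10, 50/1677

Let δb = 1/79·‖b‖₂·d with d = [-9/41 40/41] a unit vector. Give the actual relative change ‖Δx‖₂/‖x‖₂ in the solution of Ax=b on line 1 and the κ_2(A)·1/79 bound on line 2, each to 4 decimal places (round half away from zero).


σ_max = 10, σ_min = 50/1677
condition number: 10 ÷ (50/1677) = 335.4000
perturbation bound = 335.4000·1/79 = 4.2456
solve Ax = b  →  x = [-0.3902 -0.0878]
‖b‖₂ = 4.0000 and ‖x‖₂ = 0.4000
re-solving with b+δb shifts x by Δx of norm 1.6982
relative error = 4.2456
tightness: 4.2456 against a bound of 4.2456; the bound is attained (ratio 1)

4.2456
4.2456
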